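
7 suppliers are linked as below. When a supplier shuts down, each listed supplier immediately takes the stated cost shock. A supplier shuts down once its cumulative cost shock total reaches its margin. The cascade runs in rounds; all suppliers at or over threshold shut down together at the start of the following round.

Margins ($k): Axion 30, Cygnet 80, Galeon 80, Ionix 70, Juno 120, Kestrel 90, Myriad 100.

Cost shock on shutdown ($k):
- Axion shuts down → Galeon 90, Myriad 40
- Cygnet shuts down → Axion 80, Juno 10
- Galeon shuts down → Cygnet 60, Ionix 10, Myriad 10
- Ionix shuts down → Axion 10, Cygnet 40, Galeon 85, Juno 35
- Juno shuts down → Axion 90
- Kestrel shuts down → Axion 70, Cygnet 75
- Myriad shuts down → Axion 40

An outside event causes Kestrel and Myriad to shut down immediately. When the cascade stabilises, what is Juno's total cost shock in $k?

Round 1 — Kestrel, Myriad shut down (initial).
  Axion: +70+40 → 110 ≥ 30
  Cygnet: +75 → 75 < 80
Round 2 — Axion shuts down.
  Galeon: +90 → 90 ≥ 80
Round 3 — Galeon shuts down.
  Cygnet: +60 → 135 ≥ 80
  Ionix: +10 → 10 < 70
Round 4 — Cygnet shuts down.
  Juno: +10 → 10 < 120
No further shutdowns.

10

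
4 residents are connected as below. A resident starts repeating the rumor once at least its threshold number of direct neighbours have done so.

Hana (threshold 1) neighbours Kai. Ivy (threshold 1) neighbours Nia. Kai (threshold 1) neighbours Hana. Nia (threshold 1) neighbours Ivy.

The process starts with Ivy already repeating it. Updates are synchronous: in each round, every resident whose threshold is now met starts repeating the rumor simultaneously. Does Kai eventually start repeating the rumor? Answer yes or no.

no

Round 1 — Ivy starts repeating the rumor (initial).
Round 2 — checking thresholds:
  Nia: 1 of 1 neighbours ≥ 1, starts repeating the rumor.
Round 3 — no new spreads; cascade stops.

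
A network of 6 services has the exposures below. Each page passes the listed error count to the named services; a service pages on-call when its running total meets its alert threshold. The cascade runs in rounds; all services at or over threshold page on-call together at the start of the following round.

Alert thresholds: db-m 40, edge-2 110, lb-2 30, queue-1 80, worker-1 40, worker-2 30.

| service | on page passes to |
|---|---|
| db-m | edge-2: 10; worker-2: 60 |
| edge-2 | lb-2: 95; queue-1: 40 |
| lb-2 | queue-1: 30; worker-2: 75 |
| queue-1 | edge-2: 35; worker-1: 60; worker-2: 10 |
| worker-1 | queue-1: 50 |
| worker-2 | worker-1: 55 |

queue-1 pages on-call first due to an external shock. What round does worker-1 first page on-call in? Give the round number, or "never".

2

Round 1 — queue-1 pages on-call (initial).
  edge-2: +35 → 35 < 110
  worker-1: +60 → 60 ≥ 40
  worker-2: +10 → 10 < 30
Round 2 — worker-1 pages on-call.
No further pages.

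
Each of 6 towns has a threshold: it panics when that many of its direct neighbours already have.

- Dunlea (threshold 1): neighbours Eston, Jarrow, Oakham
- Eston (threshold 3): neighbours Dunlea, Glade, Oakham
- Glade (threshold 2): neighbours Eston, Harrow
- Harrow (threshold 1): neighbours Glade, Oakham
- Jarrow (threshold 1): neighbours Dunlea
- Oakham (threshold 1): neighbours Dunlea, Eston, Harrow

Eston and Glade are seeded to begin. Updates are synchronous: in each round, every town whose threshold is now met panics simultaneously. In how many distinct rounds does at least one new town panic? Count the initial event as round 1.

Round 1 — Eston, Glade panic (initial).
Round 2 — checking thresholds:
  Dunlea: 1 of 3 neighbours ≥ 1, panics.
  Harrow: 1 of 2 neighbours ≥ 1, panics.
  Oakham: 1 of 3 neighbours ≥ 1, panics.
Round 3 — checking thresholds:
  Jarrow: 1 of 1 neighbours ≥ 1, panics.
Round 4 — no new panics; cascade stops.

3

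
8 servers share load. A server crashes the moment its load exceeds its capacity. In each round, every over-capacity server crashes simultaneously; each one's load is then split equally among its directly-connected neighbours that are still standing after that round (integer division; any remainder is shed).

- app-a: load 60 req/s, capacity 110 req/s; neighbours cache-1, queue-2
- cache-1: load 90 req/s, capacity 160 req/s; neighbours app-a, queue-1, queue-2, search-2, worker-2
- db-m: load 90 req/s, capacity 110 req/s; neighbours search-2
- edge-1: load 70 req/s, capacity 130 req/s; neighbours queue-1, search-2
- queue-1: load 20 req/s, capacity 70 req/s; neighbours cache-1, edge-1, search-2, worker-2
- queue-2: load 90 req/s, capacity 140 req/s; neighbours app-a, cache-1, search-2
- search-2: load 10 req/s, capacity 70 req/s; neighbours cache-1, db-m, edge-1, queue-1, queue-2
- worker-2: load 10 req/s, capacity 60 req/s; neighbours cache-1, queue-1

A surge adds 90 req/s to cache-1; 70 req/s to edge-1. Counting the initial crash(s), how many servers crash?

8

Round 1 — cache-1 at 180 > 160; edge-1 at 140 > 130. cache-1, edge-1 crash.
  cache-1 sheds 180 req/s to app-a, queue-1, queue-2, search-2, worker-2: 36 each.
    app-a: 60+36 = 96 ≤ 110
    queue-1: 20+36 = 56 ≤ 70
    queue-2: 90+36 = 126 ≤ 140
    search-2: 10+36 = 46 ≤ 70
    worker-2: 10+36 = 46 ≤ 60
  edge-1 sheds 140 req/s to queue-1, search-2: 70 each.
    queue-1: 56+70 = 126 > 70
    search-2: 46+70 = 116 > 70
Round 2 — queue-1, search-2 crash.
  queue-1 sheds 126 req/s to worker-2: 126 each.
    worker-2: 46+126 = 172 > 60
  search-2 sheds 116 req/s to db-m, queue-2: 58 each.
    db-m: 90+58 = 148 > 110
    queue-2: 126+58 = 184 > 140
Round 3 — db-m, queue-2, worker-2 crash.
  db-m sheds 148 req/s: no online neighbours, lost.
  queue-2 sheds 184 req/s to app-a: 184 each.
    app-a: 96+184 = 280 > 110
  worker-2 sheds 172 req/s: no online neighbours, lost.
Round 4 — app-a crashes.
  app-a sheds 280 req/s: no online neighbours, lost.
No further crashes.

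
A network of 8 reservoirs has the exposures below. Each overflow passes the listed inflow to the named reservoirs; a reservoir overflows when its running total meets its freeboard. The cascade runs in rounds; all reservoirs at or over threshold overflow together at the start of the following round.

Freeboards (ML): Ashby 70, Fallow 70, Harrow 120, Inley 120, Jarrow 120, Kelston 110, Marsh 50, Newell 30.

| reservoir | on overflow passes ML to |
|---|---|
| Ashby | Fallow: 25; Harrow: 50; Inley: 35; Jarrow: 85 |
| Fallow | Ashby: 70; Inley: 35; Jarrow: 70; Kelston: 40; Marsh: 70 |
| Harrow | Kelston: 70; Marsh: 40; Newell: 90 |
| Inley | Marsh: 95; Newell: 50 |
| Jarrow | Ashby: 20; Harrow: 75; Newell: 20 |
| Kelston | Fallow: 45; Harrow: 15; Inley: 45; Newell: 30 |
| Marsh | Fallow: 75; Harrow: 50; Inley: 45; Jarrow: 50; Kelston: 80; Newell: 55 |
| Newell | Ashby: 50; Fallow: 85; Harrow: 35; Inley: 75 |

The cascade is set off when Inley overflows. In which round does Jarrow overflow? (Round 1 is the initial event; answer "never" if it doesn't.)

Round 1 — Inley overflows (initial).
  Marsh: +95 → 95 ≥ 50
  Newell: +50 → 50 ≥ 30
Round 2 — Marsh, Newell overflow.
  Ashby: +50 → 50 < 70
  Fallow: +75+85 → 160 ≥ 70
  Harrow: +50+35 → 85 < 120
  Jarrow: +50 → 50 < 120
  Kelston: +80 → 80 < 110
Round 3 — Fallow overflows.
  Ashby: +70 → 120 ≥ 70
  Jarrow: +70 → 120 ≥ 120
  Kelston: +40 → 120 ≥ 110
Round 4 — Ashby, Jarrow, Kelston overflow.
  Harrow: +50+75+15 → 225 ≥ 120
Round 5 — Harrow overflows.
No further overflows.

4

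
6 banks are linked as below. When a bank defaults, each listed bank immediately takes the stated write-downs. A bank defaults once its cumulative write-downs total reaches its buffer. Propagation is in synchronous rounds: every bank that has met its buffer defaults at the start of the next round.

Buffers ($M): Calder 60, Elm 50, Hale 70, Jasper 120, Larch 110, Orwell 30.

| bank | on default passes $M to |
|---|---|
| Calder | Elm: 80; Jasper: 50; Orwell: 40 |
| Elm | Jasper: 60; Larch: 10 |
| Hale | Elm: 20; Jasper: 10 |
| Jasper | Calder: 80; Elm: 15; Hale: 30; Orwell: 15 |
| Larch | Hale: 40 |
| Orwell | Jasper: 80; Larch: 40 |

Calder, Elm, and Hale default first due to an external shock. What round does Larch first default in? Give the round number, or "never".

never

Round 1 — Calder, Elm, Hale default (initial).
  Jasper: +50+60+10 → 120 ≥ 120
  Larch: +10 → 10 < 110
  Orwell: +40 → 40 ≥ 30
Round 2 — Jasper, Orwell default.
  Larch: +40 → 50 < 110
No further defaults.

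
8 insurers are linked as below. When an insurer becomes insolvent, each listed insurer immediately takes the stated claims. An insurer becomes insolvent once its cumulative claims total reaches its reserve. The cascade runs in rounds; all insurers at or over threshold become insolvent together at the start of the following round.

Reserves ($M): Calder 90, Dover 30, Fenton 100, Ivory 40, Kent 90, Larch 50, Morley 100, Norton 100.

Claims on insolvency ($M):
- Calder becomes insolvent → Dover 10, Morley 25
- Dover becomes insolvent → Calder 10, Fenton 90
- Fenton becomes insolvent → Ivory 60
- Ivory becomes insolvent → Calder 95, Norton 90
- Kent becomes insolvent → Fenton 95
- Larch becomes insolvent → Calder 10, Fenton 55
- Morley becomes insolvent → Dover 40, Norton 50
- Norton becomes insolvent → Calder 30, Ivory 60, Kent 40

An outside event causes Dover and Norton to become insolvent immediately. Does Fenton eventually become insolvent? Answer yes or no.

Round 1 — Dover, Norton become insolvent (initial).
  Calder: +10+30 → 40 < 90
  Fenton: +90 → 90 < 100
  Ivory: +60 → 60 ≥ 40
  Kent: +40 → 40 < 90
Round 2 — Ivory becomes insolvent.
  Calder: +95 → 135 ≥ 90
Round 3 — Calder becomes insolvent.
  Morley: +25 → 25 < 100
No further insolvencies.

no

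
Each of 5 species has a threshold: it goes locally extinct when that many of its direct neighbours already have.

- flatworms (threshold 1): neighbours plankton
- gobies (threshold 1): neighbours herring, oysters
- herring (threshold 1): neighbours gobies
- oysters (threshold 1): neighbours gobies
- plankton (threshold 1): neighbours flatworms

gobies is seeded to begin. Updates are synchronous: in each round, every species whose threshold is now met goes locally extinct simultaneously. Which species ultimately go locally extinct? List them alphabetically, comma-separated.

gobies, herring, oysters

Round 1 — gobies goes locally extinct (initial).
Round 2 — checking thresholds:
  herring: 1 of 1 neighbours ≥ 1, goes locally extinct.
  oysters: 1 of 1 neighbours ≥ 1, goes locally extinct.
Round 3 — no new extinctions; cascade stops.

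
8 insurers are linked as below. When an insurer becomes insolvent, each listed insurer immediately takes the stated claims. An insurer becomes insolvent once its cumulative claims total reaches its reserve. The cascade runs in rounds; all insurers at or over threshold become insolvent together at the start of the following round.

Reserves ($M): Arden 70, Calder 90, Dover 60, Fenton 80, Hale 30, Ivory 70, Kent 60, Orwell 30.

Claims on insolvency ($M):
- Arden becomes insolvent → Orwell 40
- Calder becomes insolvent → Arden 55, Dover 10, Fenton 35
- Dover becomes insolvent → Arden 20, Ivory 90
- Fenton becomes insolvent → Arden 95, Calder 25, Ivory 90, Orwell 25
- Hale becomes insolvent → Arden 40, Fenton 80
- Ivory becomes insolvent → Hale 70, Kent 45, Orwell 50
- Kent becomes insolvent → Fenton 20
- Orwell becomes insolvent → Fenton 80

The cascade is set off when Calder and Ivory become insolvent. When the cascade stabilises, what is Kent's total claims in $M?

Round 1 — Calder, Ivory become insolvent (initial).
  Arden: +55 → 55 < 70
  Dover: +10 → 10 < 60
  Fenton: +35 → 35 < 80
  Hale: +70 → 70 ≥ 30
  Kent: +45 → 45 < 60
  Orwell: +50 → 50 ≥ 30
Round 2 — Hale, Orwell become insolvent.
  Arden: +40 → 95 ≥ 70
  Fenton: +80+80 → 195 ≥ 80
Round 3 — Arden, Fenton become insolvent.
No further insolvencies.

45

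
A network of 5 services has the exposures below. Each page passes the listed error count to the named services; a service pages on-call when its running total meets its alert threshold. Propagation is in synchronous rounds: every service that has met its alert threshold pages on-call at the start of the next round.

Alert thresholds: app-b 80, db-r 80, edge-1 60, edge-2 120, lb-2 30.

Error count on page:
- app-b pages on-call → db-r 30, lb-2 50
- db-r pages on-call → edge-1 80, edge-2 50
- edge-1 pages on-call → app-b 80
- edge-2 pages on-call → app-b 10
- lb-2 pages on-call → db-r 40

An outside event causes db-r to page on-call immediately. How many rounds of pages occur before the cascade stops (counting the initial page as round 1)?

4

Round 1 — db-r pages on-call (initial).
  edge-1: +80 → 80 ≥ 60
  edge-2: +50 → 50 < 120
Round 2 — edge-1 pages on-call.
  app-b: +80 → 80 ≥ 80
Round 3 — app-b pages on-call.
  lb-2: +50 → 50 ≥ 30
Round 4 — lb-2 pages on-call.
No further pages.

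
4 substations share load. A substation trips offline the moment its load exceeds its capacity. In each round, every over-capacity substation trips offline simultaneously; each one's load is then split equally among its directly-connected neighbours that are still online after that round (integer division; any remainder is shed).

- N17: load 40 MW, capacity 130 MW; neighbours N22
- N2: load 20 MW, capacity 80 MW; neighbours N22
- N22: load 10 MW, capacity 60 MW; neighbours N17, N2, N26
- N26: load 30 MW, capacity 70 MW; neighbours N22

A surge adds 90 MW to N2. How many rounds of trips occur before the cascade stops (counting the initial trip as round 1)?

3

Round 1 — N2 at 110 > 80. N2 trips offline.
  N2 sheds 110 MW to N22: 110 each.
    N22: 10+110 = 120 > 60
Round 2 — N22 trips offline.
  N22 sheds 120 MW to N17, N26: 60 each.
    N17: 40+60 = 100 ≤ 130
    N26: 30+60 = 90 > 70
Round 3 — N26 trips offline.
  N26 sheds 90 MW: no online neighbours, lost.
No further trips.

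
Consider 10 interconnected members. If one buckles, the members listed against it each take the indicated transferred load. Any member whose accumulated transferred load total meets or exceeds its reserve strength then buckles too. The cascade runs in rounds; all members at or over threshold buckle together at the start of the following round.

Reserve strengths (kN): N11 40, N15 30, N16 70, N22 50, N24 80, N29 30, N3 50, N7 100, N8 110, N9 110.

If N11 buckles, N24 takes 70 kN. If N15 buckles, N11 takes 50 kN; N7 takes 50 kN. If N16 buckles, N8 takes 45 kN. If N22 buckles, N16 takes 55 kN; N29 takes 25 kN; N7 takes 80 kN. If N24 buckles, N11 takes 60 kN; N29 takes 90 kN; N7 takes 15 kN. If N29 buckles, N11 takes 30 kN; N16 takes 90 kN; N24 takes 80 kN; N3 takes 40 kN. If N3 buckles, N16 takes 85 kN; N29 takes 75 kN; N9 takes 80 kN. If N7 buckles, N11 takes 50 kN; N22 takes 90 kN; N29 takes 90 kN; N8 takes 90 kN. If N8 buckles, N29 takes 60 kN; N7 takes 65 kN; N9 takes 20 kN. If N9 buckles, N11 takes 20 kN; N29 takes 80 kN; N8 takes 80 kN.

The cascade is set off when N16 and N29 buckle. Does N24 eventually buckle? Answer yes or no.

Round 1 — N16, N29 buckle (initial).
  N11: +30 → 30 < 40
  N24: +80 → 80 ≥ 80
  N3: +40 → 40 < 50
  N8: +45 → 45 < 110
Round 2 — N24 buckles.
  N11: +60 → 90 ≥ 40
  N7: +15 → 15 < 100
Round 3 — N11 buckles.
No further bucklings.

yes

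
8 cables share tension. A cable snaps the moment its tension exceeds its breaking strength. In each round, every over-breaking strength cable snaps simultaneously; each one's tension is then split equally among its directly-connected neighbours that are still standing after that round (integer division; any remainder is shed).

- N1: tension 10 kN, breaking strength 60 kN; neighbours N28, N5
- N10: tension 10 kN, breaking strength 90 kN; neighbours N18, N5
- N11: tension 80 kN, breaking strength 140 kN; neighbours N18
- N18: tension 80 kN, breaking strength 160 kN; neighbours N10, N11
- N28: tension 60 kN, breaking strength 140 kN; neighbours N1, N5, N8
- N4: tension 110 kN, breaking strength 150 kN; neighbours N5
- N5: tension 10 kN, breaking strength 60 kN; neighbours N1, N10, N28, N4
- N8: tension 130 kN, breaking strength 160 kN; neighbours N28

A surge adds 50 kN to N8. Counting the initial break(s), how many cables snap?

5

Round 1 — N8 at 180 > 160. N8 snaps.
  N8 sheds 180 kN to N28: 180 each.
    N28: 60+180 = 240 > 140
Round 2 — N28 snaps.
  N28 sheds 240 kN to N1, N5: 120 each.
    N1: 10+120 = 130 > 60
    N5: 10+120 = 130 > 60
Round 3 — N1, N5 snap.
  N1 sheds 130 kN: no online neighbours, lost.
  N5 sheds 130 kN to N10, N4: 65 each.
    N10: 10+65 = 75 ≤ 90
    N4: 110+65 = 175 > 150
Round 4 — N4 snaps.
  N4 sheds 175 kN: no online neighbours, lost.
No further breaks.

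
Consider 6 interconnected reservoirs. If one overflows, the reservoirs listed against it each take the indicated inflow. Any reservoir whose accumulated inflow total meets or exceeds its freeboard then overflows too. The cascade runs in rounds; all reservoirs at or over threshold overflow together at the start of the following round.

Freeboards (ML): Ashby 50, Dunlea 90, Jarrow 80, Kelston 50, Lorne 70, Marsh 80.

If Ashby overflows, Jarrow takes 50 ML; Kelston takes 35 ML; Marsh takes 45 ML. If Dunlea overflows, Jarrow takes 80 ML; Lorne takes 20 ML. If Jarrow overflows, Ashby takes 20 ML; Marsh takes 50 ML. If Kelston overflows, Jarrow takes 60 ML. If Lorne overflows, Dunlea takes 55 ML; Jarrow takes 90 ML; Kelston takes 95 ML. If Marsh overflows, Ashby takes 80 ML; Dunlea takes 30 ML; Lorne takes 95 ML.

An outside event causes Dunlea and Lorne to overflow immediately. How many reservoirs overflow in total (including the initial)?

Round 1 — Dunlea, Lorne overflow (initial).
  Jarrow: +80+90 → 170 ≥ 80
  Kelston: +95 → 95 ≥ 50
Round 2 — Jarrow, Kelston overflow.
  Ashby: +20 → 20 < 50
  Marsh: +50 → 50 < 80
No further overflows.

4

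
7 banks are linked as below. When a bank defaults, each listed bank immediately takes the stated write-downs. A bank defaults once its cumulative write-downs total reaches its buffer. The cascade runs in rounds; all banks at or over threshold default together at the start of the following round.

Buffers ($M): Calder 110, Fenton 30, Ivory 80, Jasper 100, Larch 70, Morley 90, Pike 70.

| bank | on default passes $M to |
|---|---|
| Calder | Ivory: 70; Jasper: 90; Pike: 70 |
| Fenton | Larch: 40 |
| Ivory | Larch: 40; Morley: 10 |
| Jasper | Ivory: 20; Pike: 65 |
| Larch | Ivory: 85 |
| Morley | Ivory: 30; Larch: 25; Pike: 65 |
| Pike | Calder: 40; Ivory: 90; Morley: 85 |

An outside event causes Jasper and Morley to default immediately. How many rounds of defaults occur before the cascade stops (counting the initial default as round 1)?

Round 1 — Jasper, Morley default (initial).
  Ivory: +20+30 → 50 < 80
  Larch: +25 → 25 < 70
  Pike: +65+65 → 130 ≥ 70
Round 2 — Pike defaults.
  Calder: +40 → 40 < 110
  Ivory: +90 → 140 ≥ 80
Round 3 — Ivory defaults.
  Larch: +40 → 65 < 70
No further defaults.

3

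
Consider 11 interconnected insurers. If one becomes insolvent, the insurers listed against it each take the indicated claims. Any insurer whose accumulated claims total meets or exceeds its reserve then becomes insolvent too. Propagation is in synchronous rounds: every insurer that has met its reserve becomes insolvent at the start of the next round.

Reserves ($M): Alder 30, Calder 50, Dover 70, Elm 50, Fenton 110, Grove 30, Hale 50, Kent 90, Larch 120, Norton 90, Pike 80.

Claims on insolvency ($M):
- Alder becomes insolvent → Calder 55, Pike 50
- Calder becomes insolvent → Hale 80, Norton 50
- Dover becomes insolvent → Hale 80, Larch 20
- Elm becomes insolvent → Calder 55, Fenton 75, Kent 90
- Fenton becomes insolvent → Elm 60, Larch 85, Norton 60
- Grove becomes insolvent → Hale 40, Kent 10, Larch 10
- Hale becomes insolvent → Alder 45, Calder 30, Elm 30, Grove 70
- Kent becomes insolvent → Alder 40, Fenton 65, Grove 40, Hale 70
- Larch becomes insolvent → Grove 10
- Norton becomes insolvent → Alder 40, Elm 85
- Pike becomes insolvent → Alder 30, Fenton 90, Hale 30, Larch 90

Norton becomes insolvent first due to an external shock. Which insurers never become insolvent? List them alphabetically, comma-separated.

Dover, Larch, Pike

Round 1 — Norton becomes insolvent (initial).
  Alder: +40 → 40 ≥ 30
  Elm: +85 → 85 ≥ 50
Round 2 — Alder, Elm become insolvent.
  Calder: +55+55 → 110 ≥ 50
  Fenton: +75 → 75 < 110
  Kent: +90 → 90 ≥ 90
  Pike: +50 → 50 < 80
Round 3 — Calder, Kent become insolvent.
  Fenton: +65 → 140 ≥ 110
  Grove: +40 → 40 ≥ 30
  Hale: +80+70 → 150 ≥ 50
Round 4 — Fenton, Grove, Hale become insolvent.
  Larch: +85+10 → 95 < 120
No further insolvencies.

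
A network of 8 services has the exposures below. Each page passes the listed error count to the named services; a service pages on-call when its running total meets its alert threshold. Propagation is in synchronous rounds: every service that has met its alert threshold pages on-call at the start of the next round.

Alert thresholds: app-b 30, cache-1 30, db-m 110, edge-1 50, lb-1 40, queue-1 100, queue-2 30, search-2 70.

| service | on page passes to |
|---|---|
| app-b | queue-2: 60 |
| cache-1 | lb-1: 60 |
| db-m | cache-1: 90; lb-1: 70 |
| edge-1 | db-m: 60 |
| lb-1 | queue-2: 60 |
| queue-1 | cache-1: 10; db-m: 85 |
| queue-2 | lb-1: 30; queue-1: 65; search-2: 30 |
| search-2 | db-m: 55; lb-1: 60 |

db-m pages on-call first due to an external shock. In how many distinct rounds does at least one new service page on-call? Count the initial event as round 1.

3

Round 1 — db-m pages on-call (initial).
  cache-1: +90 → 90 ≥ 30
  lb-1: +70 → 70 ≥ 40
Round 2 — cache-1, lb-1 page on-call.
  queue-2: +60 → 60 ≥ 30
Round 3 — queue-2 pages on-call.
  queue-1: +65 → 65 < 100
  search-2: +30 → 30 < 70
No further pages.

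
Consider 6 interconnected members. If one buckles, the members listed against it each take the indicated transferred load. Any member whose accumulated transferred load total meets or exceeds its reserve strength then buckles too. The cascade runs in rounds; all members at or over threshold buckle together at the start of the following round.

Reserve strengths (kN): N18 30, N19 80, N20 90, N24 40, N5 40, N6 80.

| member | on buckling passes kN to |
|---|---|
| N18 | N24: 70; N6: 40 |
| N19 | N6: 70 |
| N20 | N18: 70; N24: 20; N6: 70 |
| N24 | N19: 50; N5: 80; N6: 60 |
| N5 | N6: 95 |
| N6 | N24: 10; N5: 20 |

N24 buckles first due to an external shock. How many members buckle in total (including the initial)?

Round 1 — N24 buckles (initial).
  N19: +50 → 50 < 80
  N5: +80 → 80 ≥ 40
  N6: +60 → 60 < 80
Round 2 — N5 buckles.
  N6: +95 → 155 ≥ 80
Round 3 — N6 buckles.
No further bucklings.

3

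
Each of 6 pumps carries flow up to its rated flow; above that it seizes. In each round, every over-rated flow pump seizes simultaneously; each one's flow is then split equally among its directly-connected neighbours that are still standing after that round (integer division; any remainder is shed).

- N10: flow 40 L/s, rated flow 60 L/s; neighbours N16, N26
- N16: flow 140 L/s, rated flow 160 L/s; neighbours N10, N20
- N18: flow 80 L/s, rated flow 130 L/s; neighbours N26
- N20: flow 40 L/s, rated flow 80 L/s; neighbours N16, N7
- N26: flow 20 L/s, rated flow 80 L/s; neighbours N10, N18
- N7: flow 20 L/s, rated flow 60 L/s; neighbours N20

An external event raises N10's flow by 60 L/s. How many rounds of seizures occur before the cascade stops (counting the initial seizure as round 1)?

Round 1 — N10 at 100 > 60. N10 seizes.
  N10 sheds 100 L/s to N16, N26: 50 each.
    N16: 140+50 = 190 > 160
    N26: 20+50 = 70 ≤ 80
Round 2 — N16 seizes.
  N16 sheds 190 L/s to N20: 190 each.
    N20: 40+190 = 230 > 80
Round 3 — N20 seizes.
  N20 sheds 230 L/s to N7: 230 each.
    N7: 20+230 = 250 > 60
Round 4 — N7 seizes.
  N7 sheds 250 L/s: no online neighbours, lost.
No further seizures.

4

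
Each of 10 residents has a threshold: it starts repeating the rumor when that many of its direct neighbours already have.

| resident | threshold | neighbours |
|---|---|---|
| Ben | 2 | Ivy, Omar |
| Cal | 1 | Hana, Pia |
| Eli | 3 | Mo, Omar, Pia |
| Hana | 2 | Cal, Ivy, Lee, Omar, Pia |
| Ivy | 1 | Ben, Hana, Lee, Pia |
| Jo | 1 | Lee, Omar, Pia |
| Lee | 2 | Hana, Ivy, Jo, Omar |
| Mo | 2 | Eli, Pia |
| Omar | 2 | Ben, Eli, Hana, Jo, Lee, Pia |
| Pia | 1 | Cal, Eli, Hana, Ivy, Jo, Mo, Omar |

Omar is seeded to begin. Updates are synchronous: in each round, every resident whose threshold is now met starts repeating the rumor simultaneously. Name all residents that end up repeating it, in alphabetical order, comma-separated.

Ben, Cal, Hana, Ivy, Jo, Lee, Omar, Pia

Round 1 — Omar starts repeating the rumor (initial).
Round 2 — checking thresholds:
  Ben: 1 of 2 neighbours < 2, below threshold.
  Eli: 1 of 3 neighbours < 3, below threshold.
  Hana: 1 of 5 neighbours < 2, below threshold.
  Jo: 1 of 3 neighbours ≥ 1, starts repeating the rumor.
  Lee: 1 of 4 neighbours < 2, below threshold.
  Pia: 1 of 7 neighbours ≥ 1, starts repeating the rumor.
Round 3 — checking thresholds:
  Ben: 1 of 2 neighbours < 2, below threshold.
  Cal: 1 of 2 neighbours ≥ 1, starts repeating the rumor.
  Eli: 2 of 3 neighbours < 3, below threshold.
  Hana: 2 of 5 neighbours ≥ 2, starts repeating the rumor.
  Ivy: 1 of 4 neighbours ≥ 1, starts repeating the rumor.
  Lee: 2 of 4 neighbours ≥ 2, starts repeating the rumor.
  Mo: 1 of 2 neighbours < 2, below threshold.
Round 4 — checking thresholds:
  Ben: 2 of 2 neighbours ≥ 2, starts repeating the rumor.
  Eli: 2 of 3 neighbours < 3, below threshold.
  Mo: 1 of 2 neighbours < 2, below threshold.
Round 5 — no new spreads; cascade stops.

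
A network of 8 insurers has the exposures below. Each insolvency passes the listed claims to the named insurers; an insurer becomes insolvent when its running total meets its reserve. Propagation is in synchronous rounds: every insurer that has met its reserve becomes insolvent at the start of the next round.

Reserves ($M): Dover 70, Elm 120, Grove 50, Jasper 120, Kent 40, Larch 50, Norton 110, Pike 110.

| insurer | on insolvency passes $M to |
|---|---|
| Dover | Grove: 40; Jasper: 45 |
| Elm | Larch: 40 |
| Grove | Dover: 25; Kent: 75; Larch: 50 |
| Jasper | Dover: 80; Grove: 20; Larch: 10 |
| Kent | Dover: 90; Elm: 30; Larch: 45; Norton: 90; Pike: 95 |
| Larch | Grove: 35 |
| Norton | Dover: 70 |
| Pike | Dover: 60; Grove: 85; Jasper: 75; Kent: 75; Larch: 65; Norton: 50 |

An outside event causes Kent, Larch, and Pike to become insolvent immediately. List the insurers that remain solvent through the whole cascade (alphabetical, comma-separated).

Elm

Round 1 — Kent, Larch, Pike become insolvent (initial).
  Dover: +90+60 → 150 ≥ 70
  Elm: +30 → 30 < 120
  Grove: +35+85 → 120 ≥ 50
  Jasper: +75 → 75 < 120
  Norton: +90+50 → 140 ≥ 110
Round 2 — Dover, Grove, Norton become insolvent.
  Jasper: +45 → 120 ≥ 120
Round 3 — Jasper becomes insolvent.
No further insolvencies.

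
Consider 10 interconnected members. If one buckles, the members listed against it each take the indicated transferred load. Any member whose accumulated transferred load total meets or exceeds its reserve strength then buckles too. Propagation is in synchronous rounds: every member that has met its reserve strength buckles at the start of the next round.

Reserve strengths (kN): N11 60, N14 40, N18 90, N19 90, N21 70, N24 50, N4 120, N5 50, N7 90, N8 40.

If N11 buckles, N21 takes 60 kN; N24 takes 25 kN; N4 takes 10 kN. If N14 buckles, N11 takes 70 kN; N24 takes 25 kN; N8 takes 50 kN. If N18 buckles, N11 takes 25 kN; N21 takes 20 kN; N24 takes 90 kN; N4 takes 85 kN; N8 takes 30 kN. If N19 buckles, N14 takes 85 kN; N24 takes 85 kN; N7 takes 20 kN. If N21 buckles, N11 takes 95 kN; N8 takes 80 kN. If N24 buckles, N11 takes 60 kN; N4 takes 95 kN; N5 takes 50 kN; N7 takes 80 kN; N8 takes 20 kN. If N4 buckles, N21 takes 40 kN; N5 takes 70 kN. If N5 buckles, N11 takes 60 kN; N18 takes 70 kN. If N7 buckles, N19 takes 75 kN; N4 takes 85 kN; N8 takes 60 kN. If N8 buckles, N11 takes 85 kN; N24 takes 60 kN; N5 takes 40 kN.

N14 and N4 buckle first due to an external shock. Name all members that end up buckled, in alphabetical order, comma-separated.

N11, N14, N21, N24, N4, N5, N8

Round 1 — N14, N4 buckle (initial).
  N11: +70 → 70 ≥ 60
  N21: +40 → 40 < 70
  N24: +25 → 25 < 50
  N5: +70 → 70 ≥ 50
  N8: +50 → 50 ≥ 40
Round 2 — N11, N5, N8 buckle.
  N18: +70 → 70 < 90
  N21: +60 → 100 ≥ 70
  N24: +25+60 → 110 ≥ 50
Round 3 — N21, N24 buckle.
  N7: +80 → 80 < 90
No further bucklings.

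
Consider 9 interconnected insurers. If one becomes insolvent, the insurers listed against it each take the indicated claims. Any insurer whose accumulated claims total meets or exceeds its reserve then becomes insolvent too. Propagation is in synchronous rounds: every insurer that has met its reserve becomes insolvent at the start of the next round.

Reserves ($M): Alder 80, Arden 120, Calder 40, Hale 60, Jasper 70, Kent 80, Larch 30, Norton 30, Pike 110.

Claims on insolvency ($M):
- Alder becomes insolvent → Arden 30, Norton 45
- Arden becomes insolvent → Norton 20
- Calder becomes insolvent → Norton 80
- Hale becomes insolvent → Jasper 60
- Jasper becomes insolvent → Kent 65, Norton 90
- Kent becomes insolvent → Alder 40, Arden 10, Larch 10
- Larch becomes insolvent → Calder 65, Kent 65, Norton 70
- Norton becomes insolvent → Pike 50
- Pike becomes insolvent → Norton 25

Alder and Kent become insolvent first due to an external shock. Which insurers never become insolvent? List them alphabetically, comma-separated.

Round 1 — Alder, Kent become insolvent (initial).
  Arden: +30+10 → 40 < 120
  Larch: +10 → 10 < 30
  Norton: +45 → 45 ≥ 30
Round 2 — Norton becomes insolvent.
  Pike: +50 → 50 < 110
No further insolvencies.

Arden, Calder, Hale, Jasper, Larch, Pike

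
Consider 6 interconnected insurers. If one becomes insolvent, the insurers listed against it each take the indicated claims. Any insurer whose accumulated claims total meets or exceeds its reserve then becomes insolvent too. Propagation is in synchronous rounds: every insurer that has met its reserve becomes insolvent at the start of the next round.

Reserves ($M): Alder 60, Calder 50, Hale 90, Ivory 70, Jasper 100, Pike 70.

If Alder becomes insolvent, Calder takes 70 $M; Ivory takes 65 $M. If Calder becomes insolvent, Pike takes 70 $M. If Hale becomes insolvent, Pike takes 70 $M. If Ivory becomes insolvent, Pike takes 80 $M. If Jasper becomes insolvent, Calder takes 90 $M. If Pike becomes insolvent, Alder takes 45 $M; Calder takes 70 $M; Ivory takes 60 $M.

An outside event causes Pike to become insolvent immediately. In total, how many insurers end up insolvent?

Round 1 — Pike becomes insolvent (initial).
  Alder: +45 → 45 < 60
  Calder: +70 → 70 ≥ 50
  Ivory: +60 → 60 < 70
Round 2 — Calder becomes insolvent.
No further insolvencies.

2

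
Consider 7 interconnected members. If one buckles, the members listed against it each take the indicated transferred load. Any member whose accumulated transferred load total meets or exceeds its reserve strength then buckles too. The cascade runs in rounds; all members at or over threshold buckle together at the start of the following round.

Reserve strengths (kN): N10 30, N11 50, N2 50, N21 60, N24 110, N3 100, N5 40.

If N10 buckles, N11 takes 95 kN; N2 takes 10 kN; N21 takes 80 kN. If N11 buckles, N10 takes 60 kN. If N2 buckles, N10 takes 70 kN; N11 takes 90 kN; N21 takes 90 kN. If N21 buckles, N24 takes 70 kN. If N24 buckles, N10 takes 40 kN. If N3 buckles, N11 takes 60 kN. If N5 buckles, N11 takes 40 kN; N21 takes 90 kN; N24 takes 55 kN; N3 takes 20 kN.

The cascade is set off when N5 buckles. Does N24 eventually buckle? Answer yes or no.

yes

Round 1 — N5 buckles (initial).
  N11: +40 → 40 < 50
  N21: +90 → 90 ≥ 60
  N24: +55 → 55 < 110
  N3: +20 → 20 < 100
Round 2 — N21 buckles.
  N24: +70 → 125 ≥ 110
Round 3 — N24 buckles.
  N10: +40 → 40 ≥ 30
Round 4 — N10 buckles.
  N11: +95 → 135 ≥ 50
  N2: +10 → 10 < 50
Round 5 — N11 buckles.
No further bucklings.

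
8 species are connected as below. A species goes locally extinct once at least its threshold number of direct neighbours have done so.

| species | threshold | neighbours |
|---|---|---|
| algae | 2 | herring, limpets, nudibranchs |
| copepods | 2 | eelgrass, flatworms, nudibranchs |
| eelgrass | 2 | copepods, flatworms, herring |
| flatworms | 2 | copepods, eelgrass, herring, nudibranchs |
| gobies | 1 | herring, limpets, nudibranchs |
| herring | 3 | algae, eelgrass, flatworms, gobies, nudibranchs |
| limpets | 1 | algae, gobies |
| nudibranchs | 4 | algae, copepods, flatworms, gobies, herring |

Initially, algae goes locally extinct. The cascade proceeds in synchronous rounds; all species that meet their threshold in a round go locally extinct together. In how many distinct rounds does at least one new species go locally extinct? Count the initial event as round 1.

3

Round 1 — algae goes locally extinct (initial).
Round 2 — checking thresholds:
  herring: 1 of 5 neighbours < 3, holds.
  limpets: 1 of 2 neighbours ≥ 1, goes locally extinct.
  nudibranchs: 1 of 5 neighbours < 4, holds.
Round 3 — checking thresholds:
  gobies: 1 of 3 neighbours ≥ 1, goes locally extinct.
  herring: 1 of 5 neighbours < 3, holds.
  nudibranchs: 1 of 5 neighbours < 4, holds.
Round 4 — no new extinctions; cascade stops.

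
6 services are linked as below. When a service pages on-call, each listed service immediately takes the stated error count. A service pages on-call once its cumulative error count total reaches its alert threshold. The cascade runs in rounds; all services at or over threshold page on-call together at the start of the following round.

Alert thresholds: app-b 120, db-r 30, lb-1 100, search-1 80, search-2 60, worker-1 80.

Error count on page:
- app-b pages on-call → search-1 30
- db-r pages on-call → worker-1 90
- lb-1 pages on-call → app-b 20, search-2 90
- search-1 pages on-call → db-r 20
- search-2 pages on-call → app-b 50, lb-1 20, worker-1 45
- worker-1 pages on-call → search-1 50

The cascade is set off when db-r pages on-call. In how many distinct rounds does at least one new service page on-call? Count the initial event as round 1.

2

Round 1 — db-r pages on-call (initial).
  worker-1: +90 → 90 ≥ 80
Round 2 — worker-1 pages on-call.
  search-1: +50 → 50 < 80
No further pages.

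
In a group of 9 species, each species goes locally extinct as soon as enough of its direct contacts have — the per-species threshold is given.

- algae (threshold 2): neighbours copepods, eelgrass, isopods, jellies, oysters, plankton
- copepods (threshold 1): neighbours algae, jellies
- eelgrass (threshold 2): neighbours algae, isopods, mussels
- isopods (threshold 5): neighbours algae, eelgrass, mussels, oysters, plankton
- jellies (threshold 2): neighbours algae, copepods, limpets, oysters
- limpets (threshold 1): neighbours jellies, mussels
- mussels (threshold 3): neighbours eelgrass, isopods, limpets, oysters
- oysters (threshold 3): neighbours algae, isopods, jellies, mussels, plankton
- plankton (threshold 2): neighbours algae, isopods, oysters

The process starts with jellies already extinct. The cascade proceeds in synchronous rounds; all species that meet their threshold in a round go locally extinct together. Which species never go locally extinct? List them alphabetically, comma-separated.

eelgrass, isopods, mussels, oysters, plankton

Round 1 — jellies goes locally extinct (initial).
Round 2 — checking thresholds:
  algae: 1 of 6 neighbours < 2, below threshold.
  copepods: 1 of 2 neighbours ≥ 1, goes locally extinct.
  limpets: 1 of 2 neighbours ≥ 1, goes locally extinct.
  oysters: 1 of 5 neighbours < 3, below threshold.
Round 3 — checking thresholds:
  algae: 2 of 6 neighbours ≥ 2, goes locally extinct.
  mussels: 1 of 4 neighbours < 3, below threshold.
  oysters: 1 of 5 neighbours < 3, below threshold.
Round 4 — no new extinctions; cascade stops.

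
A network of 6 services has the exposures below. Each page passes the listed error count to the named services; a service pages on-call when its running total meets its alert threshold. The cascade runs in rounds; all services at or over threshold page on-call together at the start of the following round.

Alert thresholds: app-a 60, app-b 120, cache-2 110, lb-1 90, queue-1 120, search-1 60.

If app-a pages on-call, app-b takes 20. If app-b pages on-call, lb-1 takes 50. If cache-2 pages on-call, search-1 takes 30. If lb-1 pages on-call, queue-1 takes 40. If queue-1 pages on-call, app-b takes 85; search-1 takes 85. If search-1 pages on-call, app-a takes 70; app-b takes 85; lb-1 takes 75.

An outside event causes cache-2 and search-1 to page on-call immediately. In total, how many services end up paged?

Round 1 — cache-2, search-1 page on-call (initial).
  app-a: +70 → 70 ≥ 60
  app-b: +85 → 85 < 120
  lb-1: +75 → 75 < 90
Round 2 — app-a pages on-call.
  app-b: +20 → 105 < 120
No further pages.

3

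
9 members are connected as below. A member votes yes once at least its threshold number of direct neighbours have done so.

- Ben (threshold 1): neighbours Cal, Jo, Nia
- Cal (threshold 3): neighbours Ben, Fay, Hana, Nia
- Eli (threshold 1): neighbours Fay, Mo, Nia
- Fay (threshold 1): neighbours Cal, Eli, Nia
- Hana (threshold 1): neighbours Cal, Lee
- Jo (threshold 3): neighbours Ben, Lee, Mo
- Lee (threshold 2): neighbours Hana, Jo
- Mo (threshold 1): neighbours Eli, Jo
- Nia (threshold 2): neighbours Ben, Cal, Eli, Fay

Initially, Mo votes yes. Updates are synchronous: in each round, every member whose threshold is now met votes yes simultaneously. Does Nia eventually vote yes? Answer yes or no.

Round 1 — Mo votes yes (initial).
Round 2 — checking thresholds:
  Eli: 1 of 3 neighbours ≥ 1, votes yes.
  Jo: 1 of 3 neighbours < 3, below threshold.
Round 3 — checking thresholds:
  Fay: 1 of 3 neighbours ≥ 1, votes yes.
  Jo: 1 of 3 neighbours < 3, below threshold.
  Nia: 1 of 4 neighbours < 2, below threshold.
Round 4 — checking thresholds:
  Cal: 1 of 4 neighbours < 3, below threshold.
  Jo: 1 of 3 neighbours < 3, below threshold.
  Nia: 2 of 4 neighbours ≥ 2, votes yes.
Round 5 — checking thresholds:
  Ben: 1 of 3 neighbours ≥ 1, votes yes.
  Cal: 2 of 4 neighbours < 3, below threshold.
  Jo: 1 of 3 neighbours < 3, below threshold.
Round 6 — checking thresholds:
  Cal: 3 of 4 neighbours ≥ 3, votes yes.
  Jo: 2 of 3 neighbours < 3, below threshold.
Round 7 — checking thresholds:
  Hana: 1 of 2 neighbours ≥ 1, votes yes.
  Jo: 2 of 3 neighbours < 3, below threshold.
Round 8 — no new yes votes; cascade stops.

yes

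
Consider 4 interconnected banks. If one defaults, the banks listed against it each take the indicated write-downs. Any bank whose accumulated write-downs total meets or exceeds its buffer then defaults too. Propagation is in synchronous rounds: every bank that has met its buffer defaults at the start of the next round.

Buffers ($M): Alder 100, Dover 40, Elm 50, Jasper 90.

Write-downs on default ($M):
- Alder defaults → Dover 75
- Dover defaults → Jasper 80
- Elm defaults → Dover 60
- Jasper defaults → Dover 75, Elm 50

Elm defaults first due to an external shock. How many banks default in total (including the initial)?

Round 1 — Elm defaults (initial).
  Dover: +60 → 60 ≥ 40
Round 2 — Dover defaults.
  Jasper: +80 → 80 < 90
No further defaults.

2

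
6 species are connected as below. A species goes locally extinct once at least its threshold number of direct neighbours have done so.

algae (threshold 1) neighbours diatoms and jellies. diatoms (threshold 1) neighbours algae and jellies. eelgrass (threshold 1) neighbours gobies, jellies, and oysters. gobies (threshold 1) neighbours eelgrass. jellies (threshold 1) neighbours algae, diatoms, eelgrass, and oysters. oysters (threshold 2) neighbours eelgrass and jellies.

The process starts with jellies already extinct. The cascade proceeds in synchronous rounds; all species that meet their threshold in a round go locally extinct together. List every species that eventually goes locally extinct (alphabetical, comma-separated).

algae, diatoms, eelgrass, gobies, jellies, oysters

Round 1 — jellies goes locally extinct (initial).
Round 2 — checking thresholds:
  algae: 1 of 2 neighbours ≥ 1, goes locally extinct.
  diatoms: 1 of 2 neighbours ≥ 1, goes locally extinct.
  eelgrass: 1 of 3 neighbours ≥ 1, goes locally extinct.
  oysters: 1 of 2 neighbours < 2, below threshold.
Round 3 — checking thresholds:
  gobies: 1 of 1 neighbours ≥ 1, goes locally extinct.
  oysters: 2 of 2 neighbours ≥ 2, goes locally extinct.
Round 4 — no new extinctions; cascade stops.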